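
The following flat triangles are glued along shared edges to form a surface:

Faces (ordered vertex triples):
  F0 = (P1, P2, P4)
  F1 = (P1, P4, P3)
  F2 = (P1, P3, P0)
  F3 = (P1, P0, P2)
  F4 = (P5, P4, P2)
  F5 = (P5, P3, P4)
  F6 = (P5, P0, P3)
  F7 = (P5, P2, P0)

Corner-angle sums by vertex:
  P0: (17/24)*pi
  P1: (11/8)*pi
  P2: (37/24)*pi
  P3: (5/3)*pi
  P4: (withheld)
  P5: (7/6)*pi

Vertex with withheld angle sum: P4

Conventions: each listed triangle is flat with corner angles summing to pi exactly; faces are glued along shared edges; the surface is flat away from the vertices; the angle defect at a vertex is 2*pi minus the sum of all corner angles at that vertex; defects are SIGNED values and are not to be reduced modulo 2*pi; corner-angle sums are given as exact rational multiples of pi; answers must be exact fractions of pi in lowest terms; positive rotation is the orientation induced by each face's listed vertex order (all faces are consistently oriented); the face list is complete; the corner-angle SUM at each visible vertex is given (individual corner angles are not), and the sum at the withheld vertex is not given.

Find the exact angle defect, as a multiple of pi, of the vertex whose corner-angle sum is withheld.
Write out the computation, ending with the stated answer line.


V = 6, E = 12, F = 8; chi = V - E + F = 2
Gauss-Bonnet: total defect = 2*pi*chi = 4*pi; visible defects sum to (85/24)*pi

Answer: defect(P4) = (11/24)*pi


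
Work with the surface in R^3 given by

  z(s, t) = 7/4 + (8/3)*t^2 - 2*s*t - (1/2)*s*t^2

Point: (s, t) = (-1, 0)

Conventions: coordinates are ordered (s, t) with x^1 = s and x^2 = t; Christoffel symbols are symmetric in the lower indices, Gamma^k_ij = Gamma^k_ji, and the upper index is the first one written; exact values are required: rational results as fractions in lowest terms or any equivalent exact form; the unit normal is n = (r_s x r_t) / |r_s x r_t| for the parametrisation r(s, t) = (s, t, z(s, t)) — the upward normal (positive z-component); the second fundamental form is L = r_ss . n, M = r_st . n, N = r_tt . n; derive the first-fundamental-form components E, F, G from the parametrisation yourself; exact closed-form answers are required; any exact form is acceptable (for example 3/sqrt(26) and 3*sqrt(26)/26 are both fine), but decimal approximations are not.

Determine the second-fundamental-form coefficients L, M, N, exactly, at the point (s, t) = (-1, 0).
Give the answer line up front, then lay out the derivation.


Answer: L = 0, M = -2*sqrt(5)/5, N = 19*sqrt(5)/15

z_s = 0, z_t = 2, z_ss = 0, z_st = -2, z_tt = 19/3
E = 1, F = 0, G = 5; answer radicand W^2 = 5
unnormalised second-form numerators: l = 0, m = -2, n = 19/3; L = l/sqrt(5), and similarly M = m/sqrt(W^2), N = n/sqrt(W^2)


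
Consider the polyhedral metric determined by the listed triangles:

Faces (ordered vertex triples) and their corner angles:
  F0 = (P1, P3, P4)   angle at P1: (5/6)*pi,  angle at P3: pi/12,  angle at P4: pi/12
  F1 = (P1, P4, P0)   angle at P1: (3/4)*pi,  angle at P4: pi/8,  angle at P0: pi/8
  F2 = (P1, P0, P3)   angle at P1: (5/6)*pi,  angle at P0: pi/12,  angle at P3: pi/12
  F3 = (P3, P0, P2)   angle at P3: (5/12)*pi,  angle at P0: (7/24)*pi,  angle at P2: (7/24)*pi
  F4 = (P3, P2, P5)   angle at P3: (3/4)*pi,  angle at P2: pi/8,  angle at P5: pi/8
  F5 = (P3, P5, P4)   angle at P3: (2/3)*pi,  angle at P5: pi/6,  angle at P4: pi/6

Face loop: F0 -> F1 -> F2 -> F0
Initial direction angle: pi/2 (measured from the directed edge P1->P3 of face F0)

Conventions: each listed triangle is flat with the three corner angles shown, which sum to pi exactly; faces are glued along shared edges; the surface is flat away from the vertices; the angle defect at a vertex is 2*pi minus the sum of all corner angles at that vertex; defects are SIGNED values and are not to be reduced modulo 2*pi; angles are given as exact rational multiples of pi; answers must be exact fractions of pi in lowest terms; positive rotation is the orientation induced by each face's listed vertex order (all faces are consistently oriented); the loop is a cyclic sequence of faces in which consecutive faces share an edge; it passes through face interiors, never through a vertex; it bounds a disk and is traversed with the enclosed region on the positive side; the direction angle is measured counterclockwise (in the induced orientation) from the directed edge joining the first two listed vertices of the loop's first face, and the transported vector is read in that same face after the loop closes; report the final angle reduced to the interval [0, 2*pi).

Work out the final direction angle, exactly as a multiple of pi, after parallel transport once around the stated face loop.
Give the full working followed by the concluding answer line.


enclosed vertex P1: corner angles sum to (29/12)*pi, defect = 2*pi - (29/12)*pi = (-5/12)*pi
holonomy = initial angle + sum of enclosed defects (mod 2*pi), positive in the induced orientation
final angle = pi/2 - (5/12)*pi = pi/12 (mod 2*pi)

Answer: final direction angle = pi/12


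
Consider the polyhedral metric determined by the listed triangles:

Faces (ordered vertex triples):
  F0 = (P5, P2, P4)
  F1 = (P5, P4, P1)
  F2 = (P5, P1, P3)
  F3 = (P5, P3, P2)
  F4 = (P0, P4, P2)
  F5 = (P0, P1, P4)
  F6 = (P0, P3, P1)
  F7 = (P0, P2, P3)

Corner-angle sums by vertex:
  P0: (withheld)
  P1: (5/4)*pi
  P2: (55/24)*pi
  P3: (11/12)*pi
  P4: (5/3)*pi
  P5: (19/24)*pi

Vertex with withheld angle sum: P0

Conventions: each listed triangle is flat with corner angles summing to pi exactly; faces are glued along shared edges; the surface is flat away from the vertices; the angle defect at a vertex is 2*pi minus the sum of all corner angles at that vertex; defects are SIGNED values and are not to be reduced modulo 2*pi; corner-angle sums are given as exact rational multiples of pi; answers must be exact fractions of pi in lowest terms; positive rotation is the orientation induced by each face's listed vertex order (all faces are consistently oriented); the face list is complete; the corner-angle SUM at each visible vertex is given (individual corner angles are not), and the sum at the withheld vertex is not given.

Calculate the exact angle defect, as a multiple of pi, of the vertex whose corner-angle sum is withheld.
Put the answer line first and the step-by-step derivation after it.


Answer: defect(P0) = (11/12)*pi

V = 6, E = 12, F = 8; chi = V - E + F = 2
Gauss-Bonnet: total defect = 2*pi*chi = 4*pi; visible defects sum to (37/12)*pi


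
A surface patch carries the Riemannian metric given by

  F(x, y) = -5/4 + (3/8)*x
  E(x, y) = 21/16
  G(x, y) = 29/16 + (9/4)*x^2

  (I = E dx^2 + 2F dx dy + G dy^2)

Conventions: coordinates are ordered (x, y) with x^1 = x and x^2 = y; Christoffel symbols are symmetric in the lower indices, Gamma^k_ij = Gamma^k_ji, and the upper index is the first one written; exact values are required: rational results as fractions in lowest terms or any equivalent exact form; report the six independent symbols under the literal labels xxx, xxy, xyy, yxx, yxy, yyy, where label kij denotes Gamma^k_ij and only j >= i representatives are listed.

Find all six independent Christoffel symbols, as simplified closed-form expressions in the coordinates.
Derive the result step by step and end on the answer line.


E = 21/16; F = -5/4 + (3/8)*x; G = 29/16 + (9/4)*x^2
Gamma^k_ij = (1/2) g^{kl} (d_i g_jl + d_j g_il - d_l g_ij), with g^inv = (1/(EG-F^2)) [[G, -F], [-F, E]]
first partials: E_x = 0, E_y = 0, F_x = 3/8, F_y = 0, G_x = (9/2)*x, G_y = 0
D = EG - F^2 = 209/256 + (15/16)*x + (45/16)*x^2
expanded: Gamma^x_xx = (G E_x - 2F F_x + F E_y)/(2D), Gamma^x_xy = (G E_y - F G_x)/(2D), Gamma^x_yy = (2G F_y - G G_x - F G_y)/(2D), Gamma^y_xx = (2E F_x - E E_y - F E_x)/(2D), Gamma^y_xy = (E G_x - F E_y)/(2D), Gamma^y_yy = (E G_y - 2F F_y + F G_x)/(2D); substitute and cancel common factors

Answer: Gamma_xxx = (120 - 36*x)/(720*x^2 + 240*x + 209), Gamma_xxy = (-216*x^2 + 720*x)/(720*x^2 + 240*x + 209), Gamma_xyy = (-1296*x^3 - 1044*x)/(720*x^2 + 240*x + 209), Gamma_yxx = 126/(720*x^2 + 240*x + 209), Gamma_yxy = 756*x/(720*x^2 + 240*x + 209), Gamma_yyy = (216*x^2 - 720*x)/(720*x^2 + 240*x + 209)


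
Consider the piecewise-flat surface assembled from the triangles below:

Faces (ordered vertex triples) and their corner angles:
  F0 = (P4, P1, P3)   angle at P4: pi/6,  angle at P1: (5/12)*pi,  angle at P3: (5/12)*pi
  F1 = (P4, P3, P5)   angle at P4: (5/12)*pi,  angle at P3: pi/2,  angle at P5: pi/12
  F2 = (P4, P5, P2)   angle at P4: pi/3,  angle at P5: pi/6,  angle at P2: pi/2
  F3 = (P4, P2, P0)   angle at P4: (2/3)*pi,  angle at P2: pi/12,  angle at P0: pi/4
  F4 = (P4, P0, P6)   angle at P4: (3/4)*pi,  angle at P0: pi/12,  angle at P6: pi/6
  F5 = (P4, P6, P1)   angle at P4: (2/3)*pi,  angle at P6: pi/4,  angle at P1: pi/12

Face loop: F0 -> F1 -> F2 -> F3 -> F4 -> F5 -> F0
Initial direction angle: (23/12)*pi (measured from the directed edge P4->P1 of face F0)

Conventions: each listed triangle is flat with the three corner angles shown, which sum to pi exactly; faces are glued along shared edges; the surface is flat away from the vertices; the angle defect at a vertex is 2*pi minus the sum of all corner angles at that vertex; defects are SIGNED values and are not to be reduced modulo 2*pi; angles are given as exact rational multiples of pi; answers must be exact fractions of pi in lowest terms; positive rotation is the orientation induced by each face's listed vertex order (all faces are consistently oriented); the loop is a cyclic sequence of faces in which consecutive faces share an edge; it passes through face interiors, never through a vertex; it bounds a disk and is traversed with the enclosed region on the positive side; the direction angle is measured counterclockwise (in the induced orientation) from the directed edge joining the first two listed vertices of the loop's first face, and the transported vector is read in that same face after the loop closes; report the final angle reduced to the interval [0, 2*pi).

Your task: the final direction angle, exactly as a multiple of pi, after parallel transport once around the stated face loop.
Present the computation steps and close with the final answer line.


enclosed vertex P4: corner angles sum to 3*pi, defect = 2*pi - 3*pi = -pi
the final direction is the initial angle plus the enclosed defects, taken mod 2*pi in the induced orientation
final angle = (23/12)*pi - pi = (11/12)*pi (mod 2*pi)

Answer: final direction angle = (11/12)*pi


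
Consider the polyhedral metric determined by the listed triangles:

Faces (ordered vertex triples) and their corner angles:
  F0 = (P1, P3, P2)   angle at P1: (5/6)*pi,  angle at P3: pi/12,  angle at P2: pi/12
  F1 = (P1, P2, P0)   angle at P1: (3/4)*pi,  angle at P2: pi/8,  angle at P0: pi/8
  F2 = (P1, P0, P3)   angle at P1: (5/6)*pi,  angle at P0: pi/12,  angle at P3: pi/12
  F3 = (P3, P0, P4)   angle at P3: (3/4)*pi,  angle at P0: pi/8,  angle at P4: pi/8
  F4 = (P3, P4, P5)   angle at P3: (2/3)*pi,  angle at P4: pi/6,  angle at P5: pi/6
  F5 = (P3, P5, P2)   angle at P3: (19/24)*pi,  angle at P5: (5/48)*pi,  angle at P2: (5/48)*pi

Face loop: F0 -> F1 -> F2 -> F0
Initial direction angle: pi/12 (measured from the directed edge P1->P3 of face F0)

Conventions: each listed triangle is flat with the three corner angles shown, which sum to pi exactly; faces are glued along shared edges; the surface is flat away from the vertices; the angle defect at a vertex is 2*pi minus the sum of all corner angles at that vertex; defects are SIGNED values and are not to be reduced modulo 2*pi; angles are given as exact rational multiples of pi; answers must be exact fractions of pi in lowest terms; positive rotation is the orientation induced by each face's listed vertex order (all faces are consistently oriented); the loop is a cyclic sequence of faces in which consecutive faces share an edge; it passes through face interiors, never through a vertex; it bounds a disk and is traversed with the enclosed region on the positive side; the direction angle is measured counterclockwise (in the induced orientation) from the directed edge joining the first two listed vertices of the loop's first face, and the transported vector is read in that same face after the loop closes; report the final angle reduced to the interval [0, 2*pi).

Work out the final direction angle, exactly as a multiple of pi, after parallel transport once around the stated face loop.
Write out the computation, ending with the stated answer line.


enclosed vertex P1: corner angles sum to (29/12)*pi, defect = 2*pi - (29/12)*pi = (-5/12)*pi
final direction = starting direction + enclosed defect total, reduced mod 2*pi (induced orientation)
final angle = pi/12 - (5/12)*pi = (5/3)*pi (mod 2*pi)

Answer: final direction angle = (5/3)*pi


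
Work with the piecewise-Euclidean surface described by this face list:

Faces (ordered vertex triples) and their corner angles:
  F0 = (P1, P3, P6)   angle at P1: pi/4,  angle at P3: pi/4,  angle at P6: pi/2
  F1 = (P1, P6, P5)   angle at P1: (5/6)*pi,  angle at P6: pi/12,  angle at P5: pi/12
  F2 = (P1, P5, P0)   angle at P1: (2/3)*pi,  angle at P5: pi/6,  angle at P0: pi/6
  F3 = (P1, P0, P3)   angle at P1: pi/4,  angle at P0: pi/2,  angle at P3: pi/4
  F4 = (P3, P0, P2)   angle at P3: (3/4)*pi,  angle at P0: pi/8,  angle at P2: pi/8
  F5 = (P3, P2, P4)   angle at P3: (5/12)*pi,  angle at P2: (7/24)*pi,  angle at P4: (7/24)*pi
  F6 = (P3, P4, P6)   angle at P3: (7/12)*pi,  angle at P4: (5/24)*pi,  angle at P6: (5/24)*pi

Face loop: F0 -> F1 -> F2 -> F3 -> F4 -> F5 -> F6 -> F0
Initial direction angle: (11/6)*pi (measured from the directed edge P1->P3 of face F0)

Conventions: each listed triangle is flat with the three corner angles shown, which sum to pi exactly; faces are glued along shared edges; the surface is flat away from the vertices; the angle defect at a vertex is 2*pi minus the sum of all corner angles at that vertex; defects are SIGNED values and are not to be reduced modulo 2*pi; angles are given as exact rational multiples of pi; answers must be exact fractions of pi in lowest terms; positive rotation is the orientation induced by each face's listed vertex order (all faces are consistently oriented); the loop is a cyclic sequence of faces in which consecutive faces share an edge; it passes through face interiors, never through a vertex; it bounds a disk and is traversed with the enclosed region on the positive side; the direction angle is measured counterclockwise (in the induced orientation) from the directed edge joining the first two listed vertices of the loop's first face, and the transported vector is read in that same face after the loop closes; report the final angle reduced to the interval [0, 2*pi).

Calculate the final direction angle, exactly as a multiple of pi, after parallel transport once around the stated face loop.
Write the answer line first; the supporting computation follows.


Answer: final direction angle = (19/12)*pi

enclosed vertex P1: corner angles sum to 2*pi, defect = 2*pi - 2*pi = 0
enclosed vertex P3: corner angles sum to (9/4)*pi, defect = 2*pi - (9/4)*pi = -pi/4
the rotation equals the total enclosed defect, so the final angle is initial + defects (mod 2*pi)
final angle = (11/6)*pi - pi/4 = (19/12)*pi (mod 2*pi)


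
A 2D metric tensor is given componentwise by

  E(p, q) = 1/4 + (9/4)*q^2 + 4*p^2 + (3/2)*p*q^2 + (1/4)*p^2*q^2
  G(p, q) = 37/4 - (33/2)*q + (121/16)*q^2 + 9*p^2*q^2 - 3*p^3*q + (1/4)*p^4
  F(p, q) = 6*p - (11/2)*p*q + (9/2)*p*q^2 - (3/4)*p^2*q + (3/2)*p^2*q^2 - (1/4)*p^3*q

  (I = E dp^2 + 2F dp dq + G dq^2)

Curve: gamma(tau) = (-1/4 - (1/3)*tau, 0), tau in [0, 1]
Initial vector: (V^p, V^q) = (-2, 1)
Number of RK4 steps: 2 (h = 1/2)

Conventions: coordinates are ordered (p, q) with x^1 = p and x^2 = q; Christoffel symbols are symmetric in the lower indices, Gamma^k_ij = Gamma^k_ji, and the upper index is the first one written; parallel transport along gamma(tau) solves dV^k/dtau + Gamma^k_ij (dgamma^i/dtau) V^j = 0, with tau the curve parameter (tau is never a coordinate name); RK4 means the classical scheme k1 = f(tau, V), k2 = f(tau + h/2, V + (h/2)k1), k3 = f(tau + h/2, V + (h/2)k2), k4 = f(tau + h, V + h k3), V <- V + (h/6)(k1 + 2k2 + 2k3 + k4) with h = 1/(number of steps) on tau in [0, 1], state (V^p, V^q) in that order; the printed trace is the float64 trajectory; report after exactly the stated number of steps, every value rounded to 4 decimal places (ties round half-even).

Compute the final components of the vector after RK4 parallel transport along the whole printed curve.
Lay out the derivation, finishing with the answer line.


gamma'(tau) = (-1/3, 0); f(tau, V)^k = -Gamma^k_ij(gamma(tau)) gamma'^i(tau) V^j; h = 1/2; intermediate values shown to 6 dp
curve data and Christoffel symbols at the stage parameters:
  tau = 0.000000: gamma = (-0.250000, 0.000000), gamma' = (-0.333333, 0.000000); Gamma_ppp = -0.105653, Gamma_ppq = -0.004933, Gamma_pqq = 0.023161, Gamma_qpp = 0.631449, Gamma_qpq = -0.001644, Gamma_qqq = -0.885509
  tau = 0.250000: gamma = (-0.333333, 0.000000), gamma' = (-0.333333, 0.000000); Gamma_ppp = -0.139111, Gamma_ppq = -0.015268, Gamma_pqq = 0.025164, Gamma_qpp = 0.618364, Gamma_qpq = -0.005301, Gamma_qqq = -0.880151
  tau = 0.500000: gamma = (-0.416667, 0.000000), gamma' = (-0.333333, 0.000000); Gamma_ppp = -0.172156, Gamma_ppq = -0.036267, Gamma_pqq = 0.063491, Gamma_qpp = 0.601630, Gamma_qpq = -0.013701, Gamma_qqq = -0.862299
  tau = 0.750000: gamma = (-0.500000, 0.000000), gamma' = (-0.333333, 0.000000); Gamma_ppp = -0.205749, Gamma_ppq = -0.072617, Gamma_pqq = 0.164334, Gamma_qpp = 0.580938, Gamma_qpq = -0.030257, Gamma_qqq = -0.816944
  tau = 1.000000: gamma = (-0.583333, 0.000000), gamma' = (-0.333333, 0.000000); Gamma_ppp = -0.241118, Gamma_ppq = -0.128682, Gamma_pqq = 0.352063, Gamma_qpp = 0.555676, Gamma_qpq = -0.059235, Gamma_qqq = -0.724224
step 0: V^p = -2.0000, V^q = 1.0000
step 1: k1 = (0.068791, -0.421514), k2 = (0.087390, -0.410279), k3 = (0.087160, -0.409326), k4 = (0.102655, -0.395979); V <- V + (h/6)(k1 + 2k2 + 2k3 + k4): V^p = -1.9566, V^q = 0.7953
step 2: k1 = (0.102668, -0.396019), k2 = (0.115577, -0.380944), k3 = (0.115264, -0.380357), k4 = (0.126672, -0.363688); V <- V + (h/6)(k1 + 2k2 + 2k3 + k4): V^p = -1.8990, V^q = 0.6051

Answer: V^p = -1.8990, V^q = 0.6051


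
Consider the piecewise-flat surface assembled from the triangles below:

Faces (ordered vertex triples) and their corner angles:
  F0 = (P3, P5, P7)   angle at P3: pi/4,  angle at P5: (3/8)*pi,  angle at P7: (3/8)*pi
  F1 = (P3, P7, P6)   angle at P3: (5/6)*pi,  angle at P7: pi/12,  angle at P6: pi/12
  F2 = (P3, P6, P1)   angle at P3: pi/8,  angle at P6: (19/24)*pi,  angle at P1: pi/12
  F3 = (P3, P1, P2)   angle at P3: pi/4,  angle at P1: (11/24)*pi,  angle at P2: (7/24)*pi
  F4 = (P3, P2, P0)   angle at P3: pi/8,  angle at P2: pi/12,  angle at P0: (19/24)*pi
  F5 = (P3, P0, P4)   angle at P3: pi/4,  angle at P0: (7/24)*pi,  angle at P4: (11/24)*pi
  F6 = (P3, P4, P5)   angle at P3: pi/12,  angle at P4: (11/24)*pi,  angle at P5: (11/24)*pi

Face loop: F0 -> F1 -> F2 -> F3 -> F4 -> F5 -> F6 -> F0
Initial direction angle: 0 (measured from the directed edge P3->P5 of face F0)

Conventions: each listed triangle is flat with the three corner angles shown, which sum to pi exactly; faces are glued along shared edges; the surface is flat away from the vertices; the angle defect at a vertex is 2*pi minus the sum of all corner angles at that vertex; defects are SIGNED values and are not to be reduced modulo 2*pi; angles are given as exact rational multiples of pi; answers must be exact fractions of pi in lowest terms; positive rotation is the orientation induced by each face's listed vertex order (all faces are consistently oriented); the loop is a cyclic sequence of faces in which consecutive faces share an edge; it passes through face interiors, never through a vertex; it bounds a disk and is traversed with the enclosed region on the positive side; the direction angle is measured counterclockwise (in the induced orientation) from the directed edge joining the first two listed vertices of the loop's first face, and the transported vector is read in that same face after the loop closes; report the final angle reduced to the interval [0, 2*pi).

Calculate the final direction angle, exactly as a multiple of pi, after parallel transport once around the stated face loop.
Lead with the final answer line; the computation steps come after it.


Answer: final direction angle = pi/12

enclosed vertex P3: corner angles sum to (23/12)*pi, defect = 2*pi - (23/12)*pi = pi/12
final direction = starting direction + enclosed defect total, reduced mod 2*pi (induced orientation)
final angle = 0 + pi/12 = pi/12 (mod 2*pi)


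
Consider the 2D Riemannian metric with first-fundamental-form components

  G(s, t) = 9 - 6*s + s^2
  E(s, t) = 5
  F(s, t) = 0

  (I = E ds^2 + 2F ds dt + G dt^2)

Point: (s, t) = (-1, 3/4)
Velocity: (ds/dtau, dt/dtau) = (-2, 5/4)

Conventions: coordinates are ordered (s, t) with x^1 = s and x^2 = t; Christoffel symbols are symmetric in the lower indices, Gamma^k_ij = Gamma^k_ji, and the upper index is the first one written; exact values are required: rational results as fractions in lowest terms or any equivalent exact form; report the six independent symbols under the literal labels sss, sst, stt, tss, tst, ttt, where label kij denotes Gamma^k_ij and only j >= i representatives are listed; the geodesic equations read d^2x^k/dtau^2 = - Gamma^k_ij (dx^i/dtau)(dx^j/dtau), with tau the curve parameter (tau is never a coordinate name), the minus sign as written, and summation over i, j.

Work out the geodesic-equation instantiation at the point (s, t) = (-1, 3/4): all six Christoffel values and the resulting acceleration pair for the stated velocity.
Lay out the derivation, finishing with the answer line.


E = 5, F = 0, G = 16 at the point
E_s = 0, E_t = 0, F_s = 0, F_t = 0, G_s = -8, G_t = 0
EG - F^2 = 80;  g^inv = (1/80) * [[16, 0], [0, 5]]
first-kind symbols [ij,l] = (1/2)(d_i g_jl + d_j g_il - d_l g_ij): [ss,s] = E_s/2 = 0, [ss,t] = F_s - E_t/2 = 0, [st,s] = E_t/2 = 0, [st,t] = G_s/2 = -4, [tt,s] = F_t - G_s/2 = 4, [tt,t] = G_t/2 = 0
Gamma^s_ij = (G*[ij,s] - F*[ij,t])/(EG - F^2), Gamma^t_ij = (E*[ij,t] - F*[ij,s])/(EG - F^2)
Gamma_sss = 0, Gamma_sst = 0, Gamma_stt = 4/5, Gamma_tss = 0, Gamma_tst = -1/4, Gamma_ttt = 0
d^2s/dtau^2 = -(Gamma_sss*(-2)^2 + 2*Gamma_sst*(-2)*(5/4) + Gamma_stt*(5/4)^2) = -5/4
d^2t/dtau^2 = -(Gamma_tss*(-2)^2 + 2*Gamma_tst*(-2)*(5/4) + Gamma_ttt*(5/4)^2) = -5/4

Answer: Gamma_sss = 0, Gamma_sst = 0, Gamma_stt = 4/5, Gamma_tss = 0, Gamma_tst = -1/4, Gamma_ttt = 0; accelerations (d^2s/dtau^2, d^2t/dtau^2) = (-5/4, -5/4)


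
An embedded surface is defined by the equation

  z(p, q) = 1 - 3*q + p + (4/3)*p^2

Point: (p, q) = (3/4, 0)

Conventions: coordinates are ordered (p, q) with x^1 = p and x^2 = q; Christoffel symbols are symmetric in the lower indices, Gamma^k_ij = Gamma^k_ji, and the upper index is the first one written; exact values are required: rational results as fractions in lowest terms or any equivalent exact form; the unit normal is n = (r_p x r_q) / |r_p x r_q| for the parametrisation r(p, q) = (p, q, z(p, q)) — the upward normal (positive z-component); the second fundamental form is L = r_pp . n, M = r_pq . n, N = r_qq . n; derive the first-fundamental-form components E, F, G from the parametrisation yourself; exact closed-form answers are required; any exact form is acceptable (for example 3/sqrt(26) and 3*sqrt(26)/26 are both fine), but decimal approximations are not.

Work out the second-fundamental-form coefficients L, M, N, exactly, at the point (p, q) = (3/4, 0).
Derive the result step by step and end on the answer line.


z_p = 3, z_q = -3, z_pp = 8/3, z_pq = 0, z_qq = 0
E = 10, F = -9, G = 10; answer radicand W^2 = 19
unnormalised second-form numerators: l = 8/3, m = 0, n = 0; L = l/sqrt(19), and similarly M = m/sqrt(W^2), N = n/sqrt(W^2)

Answer: L = 8*sqrt(19)/57, M = 0, N = 0


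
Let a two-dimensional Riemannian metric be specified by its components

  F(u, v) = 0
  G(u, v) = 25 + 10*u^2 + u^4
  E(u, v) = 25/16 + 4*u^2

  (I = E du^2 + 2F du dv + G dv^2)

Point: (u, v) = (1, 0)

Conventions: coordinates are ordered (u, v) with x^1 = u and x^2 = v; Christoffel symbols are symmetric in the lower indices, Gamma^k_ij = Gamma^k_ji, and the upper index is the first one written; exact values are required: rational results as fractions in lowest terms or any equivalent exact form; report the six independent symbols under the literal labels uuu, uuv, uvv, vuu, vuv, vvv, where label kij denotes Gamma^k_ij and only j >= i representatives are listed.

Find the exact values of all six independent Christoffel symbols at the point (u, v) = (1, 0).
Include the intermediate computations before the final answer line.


E = 89/16, F = 0, G = 36 at the point
E_u = 8, E_v = 0, F_u = 0, F_v = 0, G_u = 24, G_v = 0
EG - F^2 = 801/4;  g^inv = (4/801) * [[36, 0], [0, 89/16]]
first-kind symbols [ij,l] = (1/2)(d_i g_jl + d_j g_il - d_l g_ij): [uu,u] = E_u/2 = 4, [uu,v] = F_u - E_v/2 = 0, [uv,u] = E_v/2 = 0, [uv,v] = G_u/2 = 12, [vv,u] = F_v - G_u/2 = -12, [vv,v] = G_v/2 = 0
Gamma^u_ij = (G*[ij,u] - F*[ij,v])/(EG - F^2), Gamma^v_ij = (E*[ij,v] - F*[ij,u])/(EG - F^2)

Answer: Gamma_uuu = 64/89, Gamma_uuv = 0, Gamma_uvv = -192/89, Gamma_vuu = 0, Gamma_vuv = 1/3, Gamma_vvv = 0


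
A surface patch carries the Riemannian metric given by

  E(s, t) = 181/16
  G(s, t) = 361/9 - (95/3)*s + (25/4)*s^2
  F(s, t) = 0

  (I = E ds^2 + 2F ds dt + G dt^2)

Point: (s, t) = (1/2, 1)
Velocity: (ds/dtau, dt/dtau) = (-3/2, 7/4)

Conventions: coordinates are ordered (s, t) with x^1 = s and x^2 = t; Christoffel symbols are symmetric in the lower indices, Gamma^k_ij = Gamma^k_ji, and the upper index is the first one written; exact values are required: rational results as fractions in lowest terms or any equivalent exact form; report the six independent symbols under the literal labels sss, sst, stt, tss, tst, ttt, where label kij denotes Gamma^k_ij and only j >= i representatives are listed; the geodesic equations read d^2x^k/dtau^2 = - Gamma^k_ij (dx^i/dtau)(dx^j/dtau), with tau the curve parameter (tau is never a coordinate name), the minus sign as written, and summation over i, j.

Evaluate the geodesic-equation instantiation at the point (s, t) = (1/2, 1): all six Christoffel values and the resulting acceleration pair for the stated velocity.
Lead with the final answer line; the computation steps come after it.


Answer: Gamma_sss = 0, Gamma_sst = 0, Gamma_stt = 610/543, Gamma_tss = 0, Gamma_tst = -30/61, Gamma_ttt = 0; accelerations (d^2s/dtau^2, d^2t/dtau^2) = (-14945/4344, -315/122)

E = 181/16, F = 0, G = 3721/144 at the point
E_s = 0, E_t = 0, F_s = 0, F_t = 0, G_s = -305/12, G_t = 0
EG - F^2 = 673501/2304;  g^inv = (2304/673501) * [[3721/144, 0], [0, 181/16]]
first-kind symbols [ij,l] = (1/2)(d_i g_jl + d_j g_il - d_l g_ij): [ss,s] = E_s/2 = 0, [ss,t] = F_s - E_t/2 = 0, [st,s] = E_t/2 = 0, [st,t] = G_s/2 = -305/24, [tt,s] = F_t - G_s/2 = 305/24, [tt,t] = G_t/2 = 0
Gamma^s_ij = (G*[ij,s] - F*[ij,t])/(EG - F^2), Gamma^t_ij = (E*[ij,t] - F*[ij,s])/(EG - F^2)
Gamma_sss = 0, Gamma_sst = 0, Gamma_stt = 610/543, Gamma_tss = 0, Gamma_tst = -30/61, Gamma_ttt = 0
d^2s/dtau^2 = -(Gamma_sss*(-3/2)^2 + 2*Gamma_sst*(-3/2)*(7/4) + Gamma_stt*(7/4)^2) = -14945/4344
d^2t/dtau^2 = -(Gamma_tss*(-3/2)^2 + 2*Gamma_tst*(-3/2)*(7/4) + Gamma_ttt*(7/4)^2) = -315/122


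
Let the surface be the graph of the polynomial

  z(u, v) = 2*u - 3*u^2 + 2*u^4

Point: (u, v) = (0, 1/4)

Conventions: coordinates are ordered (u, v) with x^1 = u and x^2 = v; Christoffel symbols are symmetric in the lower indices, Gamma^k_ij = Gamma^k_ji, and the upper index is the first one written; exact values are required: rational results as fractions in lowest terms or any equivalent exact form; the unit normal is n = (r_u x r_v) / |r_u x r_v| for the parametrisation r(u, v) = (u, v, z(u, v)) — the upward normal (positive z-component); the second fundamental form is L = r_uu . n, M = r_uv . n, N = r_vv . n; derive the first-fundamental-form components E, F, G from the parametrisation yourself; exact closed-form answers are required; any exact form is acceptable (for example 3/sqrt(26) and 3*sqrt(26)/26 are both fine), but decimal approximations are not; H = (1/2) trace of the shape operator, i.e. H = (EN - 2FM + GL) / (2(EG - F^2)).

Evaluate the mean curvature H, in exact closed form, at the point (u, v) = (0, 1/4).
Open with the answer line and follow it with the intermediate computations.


Answer: H = -3*sqrt(5)/25

z_u = 2, z_v = 0, z_uu = -6, z_uv = 0, z_vv = 0
E = 5, F = 0, G = 1; answer radicand W^2 = 5
unnormalised second-form numerators: l = -6, m = 0, n = 0; L = l/sqrt(5), and similarly M = m/sqrt(W^2), N = n/sqrt(W^2)
H = (E*n - 2*F*m + G*l) / (2*(EG - F^2)*sqrt(W^2)); E*n - 2*F*m + G*l = -6, EG - F^2 = 5, so H = (-3/5)/sqrt(5)


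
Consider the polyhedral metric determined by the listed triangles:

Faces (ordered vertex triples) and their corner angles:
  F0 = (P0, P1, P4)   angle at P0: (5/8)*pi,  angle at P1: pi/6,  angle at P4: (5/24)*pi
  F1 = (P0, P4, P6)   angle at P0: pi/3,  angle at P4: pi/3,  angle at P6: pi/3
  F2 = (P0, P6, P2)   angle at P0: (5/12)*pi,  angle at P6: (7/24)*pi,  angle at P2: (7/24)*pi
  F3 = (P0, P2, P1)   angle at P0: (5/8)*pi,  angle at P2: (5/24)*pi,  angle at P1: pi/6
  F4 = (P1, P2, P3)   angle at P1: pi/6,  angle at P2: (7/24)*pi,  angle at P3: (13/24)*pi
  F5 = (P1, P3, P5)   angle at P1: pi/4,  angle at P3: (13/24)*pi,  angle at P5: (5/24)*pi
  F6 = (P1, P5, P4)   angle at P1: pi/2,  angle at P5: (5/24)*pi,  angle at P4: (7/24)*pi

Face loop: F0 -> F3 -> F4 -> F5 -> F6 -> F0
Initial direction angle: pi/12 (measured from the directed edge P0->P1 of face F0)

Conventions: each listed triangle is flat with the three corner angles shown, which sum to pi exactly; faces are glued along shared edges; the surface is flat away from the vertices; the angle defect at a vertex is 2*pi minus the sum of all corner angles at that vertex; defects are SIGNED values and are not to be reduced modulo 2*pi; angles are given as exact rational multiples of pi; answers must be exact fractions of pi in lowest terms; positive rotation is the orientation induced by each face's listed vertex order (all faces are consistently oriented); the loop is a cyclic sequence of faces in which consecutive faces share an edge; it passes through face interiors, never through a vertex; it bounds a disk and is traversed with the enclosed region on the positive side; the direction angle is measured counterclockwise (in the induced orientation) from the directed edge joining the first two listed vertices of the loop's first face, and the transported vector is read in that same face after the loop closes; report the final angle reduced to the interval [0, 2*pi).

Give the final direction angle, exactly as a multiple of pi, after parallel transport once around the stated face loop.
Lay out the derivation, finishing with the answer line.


enclosed vertex P1: corner angles sum to (5/4)*pi, defect = 2*pi - (5/4)*pi = (3/4)*pi
transport around the loop rotates by the sum of enclosed defects; add to the initial angle mod 2*pi
final angle = pi/12 + (3/4)*pi = (5/6)*pi (mod 2*pi)

Answer: final direction angle = (5/6)*pi


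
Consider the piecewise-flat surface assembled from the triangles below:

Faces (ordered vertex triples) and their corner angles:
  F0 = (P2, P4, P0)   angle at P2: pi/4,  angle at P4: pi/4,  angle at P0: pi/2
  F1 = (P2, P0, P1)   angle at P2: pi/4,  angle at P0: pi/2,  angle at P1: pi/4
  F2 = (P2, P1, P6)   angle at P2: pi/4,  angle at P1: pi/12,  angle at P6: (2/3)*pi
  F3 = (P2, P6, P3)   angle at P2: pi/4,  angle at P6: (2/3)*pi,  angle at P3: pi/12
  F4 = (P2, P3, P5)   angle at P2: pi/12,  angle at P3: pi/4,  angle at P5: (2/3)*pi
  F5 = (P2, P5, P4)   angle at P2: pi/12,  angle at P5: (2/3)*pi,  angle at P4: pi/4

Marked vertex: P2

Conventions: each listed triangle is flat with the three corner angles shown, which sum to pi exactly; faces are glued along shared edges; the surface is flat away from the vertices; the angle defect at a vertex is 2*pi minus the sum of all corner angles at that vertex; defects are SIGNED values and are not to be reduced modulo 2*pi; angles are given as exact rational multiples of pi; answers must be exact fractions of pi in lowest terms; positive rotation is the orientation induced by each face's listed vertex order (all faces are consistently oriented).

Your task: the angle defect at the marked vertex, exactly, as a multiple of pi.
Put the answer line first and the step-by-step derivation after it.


Answer: defect(P2) = (5/6)*pi

Sum of corner angles at P2: (7/6)*pi
defect = 2*pi - (7/6)*pi


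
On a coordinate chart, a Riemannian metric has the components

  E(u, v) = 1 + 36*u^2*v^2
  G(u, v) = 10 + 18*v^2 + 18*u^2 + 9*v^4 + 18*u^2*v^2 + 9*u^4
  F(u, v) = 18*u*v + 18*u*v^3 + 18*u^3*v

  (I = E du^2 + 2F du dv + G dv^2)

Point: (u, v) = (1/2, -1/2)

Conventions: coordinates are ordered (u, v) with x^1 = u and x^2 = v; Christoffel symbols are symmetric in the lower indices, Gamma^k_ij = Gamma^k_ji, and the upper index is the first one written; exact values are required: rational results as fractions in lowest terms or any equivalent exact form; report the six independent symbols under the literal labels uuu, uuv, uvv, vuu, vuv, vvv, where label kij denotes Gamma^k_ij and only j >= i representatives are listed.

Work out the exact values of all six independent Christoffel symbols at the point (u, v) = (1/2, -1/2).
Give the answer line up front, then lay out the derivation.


Answer: Gamma_uuu = 9/47, Gamma_uuv = -9/47, Gamma_uvv = 9/47, Gamma_vuu = -27/47, Gamma_vuv = 27/47, Gamma_vvv = -27/47

E = 13/4, F = -27/4, G = 85/4 at the point
E_u = 9, E_v = -9, F_u = -18, F_v = 18, G_u = 27, G_v = -27
EG - F^2 = 47/2;  g^inv = (2/47) * [[85/4, 27/4], [27/4, 13/4]]
first-kind symbols [ij,l] = (1/2)(d_i g_jl + d_j g_il - d_l g_ij): [uu,u] = E_u/2 = 9/2, [uu,v] = F_u - E_v/2 = -27/2, [uv,u] = E_v/2 = -9/2, [uv,v] = G_u/2 = 27/2, [vv,u] = F_v - G_u/2 = 9/2, [vv,v] = G_v/2 = -27/2
Gamma^u_ij = (G*[ij,u] - F*[ij,v])/(EG - F^2), Gamma^v_ij = (E*[ij,v] - F*[ij,u])/(EG - F^2)


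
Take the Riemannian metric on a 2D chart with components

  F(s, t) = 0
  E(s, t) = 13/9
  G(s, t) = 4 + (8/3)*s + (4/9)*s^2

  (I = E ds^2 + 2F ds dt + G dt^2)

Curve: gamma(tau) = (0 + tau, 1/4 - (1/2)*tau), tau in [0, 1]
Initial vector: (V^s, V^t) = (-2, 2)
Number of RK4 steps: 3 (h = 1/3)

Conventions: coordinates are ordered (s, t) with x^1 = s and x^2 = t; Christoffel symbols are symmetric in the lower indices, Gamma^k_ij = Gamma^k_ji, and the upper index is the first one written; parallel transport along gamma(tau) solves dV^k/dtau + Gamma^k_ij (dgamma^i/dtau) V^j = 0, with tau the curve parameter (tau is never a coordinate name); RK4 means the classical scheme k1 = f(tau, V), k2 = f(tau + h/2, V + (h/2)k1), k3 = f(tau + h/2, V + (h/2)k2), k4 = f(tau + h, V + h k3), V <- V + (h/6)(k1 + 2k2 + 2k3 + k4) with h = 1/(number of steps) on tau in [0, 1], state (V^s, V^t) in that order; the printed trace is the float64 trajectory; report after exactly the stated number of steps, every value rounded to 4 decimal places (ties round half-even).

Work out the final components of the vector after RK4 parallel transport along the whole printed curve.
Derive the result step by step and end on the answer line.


gamma'(tau) = (1, -1/2); f(tau, V)^k = -Gamma^k_ij(gamma(tau)) gamma'^i(tau) V^j; h = 1/3; intermediate values shown to 6 dp
curve data and Christoffel symbols at the stage parameters:
  tau = 0.000000: gamma = (0.000000, 0.250000), gamma' = (1.000000, -0.500000); Gamma_sss = 0.000000, Gamma_sst = 0.000000, Gamma_stt = -0.923077, Gamma_tss = 0.000000, Gamma_tst = 0.333333, Gamma_ttt = 0.000000
  tau = 0.166667: gamma = (0.166667, 0.166667), gamma' = (1.000000, -0.500000); Gamma_sss = 0.000000, Gamma_sst = 0.000000, Gamma_stt = -0.974359, Gamma_tss = 0.000000, Gamma_tst = 0.315789, Gamma_ttt = 0.000000
  tau = 0.333333: gamma = (0.333333, 0.083333), gamma' = (1.000000, -0.500000); Gamma_sss = 0.000000, Gamma_sst = 0.000000, Gamma_stt = -1.025641, Gamma_tss = 0.000000, Gamma_tst = 0.300000, Gamma_ttt = 0.000000
  tau = 0.500000: gamma = (0.500000, 0.000000), gamma' = (1.000000, -0.500000); Gamma_sss = 0.000000, Gamma_sst = 0.000000, Gamma_stt = -1.076923, Gamma_tss = 0.000000, Gamma_tst = 0.285714, Gamma_ttt = 0.000000
  tau = 0.666667: gamma = (0.666667, -0.083333), gamma' = (1.000000, -0.500000); Gamma_sss = 0.000000, Gamma_sst = 0.000000, Gamma_stt = -1.128205, Gamma_tss = 0.000000, Gamma_tst = 0.272727, Gamma_ttt = 0.000000
  tau = 0.833333: gamma = (0.833333, -0.166667), gamma' = (1.000000, -0.500000); Gamma_sss = 0.000000, Gamma_sst = 0.000000, Gamma_stt = -1.179487, Gamma_tss = 0.000000, Gamma_tst = 0.260870, Gamma_ttt = 0.000000
  tau = 1.000000: gamma = (1.000000, -0.250000), gamma' = (1.000000, -0.500000); Gamma_sss = 0.000000, Gamma_sst = 0.000000, Gamma_stt = -1.230769, Gamma_tss = 0.000000, Gamma_tst = 0.250000, Gamma_ttt = 0.000000
step 0: V^s = -2.0000, V^t = 2.0000
step 1: k1 = (-0.923077, -1.000000), k2 = (-0.893162, -0.919028), k3 = (-0.899737, -0.922503), k4 = (-0.867948, -0.852737); V <- V + (h/6)(k1 + 2k2 + 2k3 + k4): V^s = -2.2987, V^t = 1.6925
step 2: k1 = (-0.867926, -0.852544), k2 = (-0.834812, -0.792014), k3 = (-0.840244, -0.794108), k4 = (-0.805399, -0.741041); V <- V + (h/6)(k1 + 2k2 + 2k3 + k4): V^s = -2.5778, V^t = 1.4277
step 3: k1 = (-0.805362, -0.740886), k2 = (-0.769147, -0.693969), k3 = (-0.773759, -0.695222), k4 = (-0.735967, -0.653451); V <- V + (h/6)(k1 + 2k2 + 2k3 + k4): V^s = -2.8349, V^t = 1.1959

Answer: V^s = -2.8349, V^t = 1.1959


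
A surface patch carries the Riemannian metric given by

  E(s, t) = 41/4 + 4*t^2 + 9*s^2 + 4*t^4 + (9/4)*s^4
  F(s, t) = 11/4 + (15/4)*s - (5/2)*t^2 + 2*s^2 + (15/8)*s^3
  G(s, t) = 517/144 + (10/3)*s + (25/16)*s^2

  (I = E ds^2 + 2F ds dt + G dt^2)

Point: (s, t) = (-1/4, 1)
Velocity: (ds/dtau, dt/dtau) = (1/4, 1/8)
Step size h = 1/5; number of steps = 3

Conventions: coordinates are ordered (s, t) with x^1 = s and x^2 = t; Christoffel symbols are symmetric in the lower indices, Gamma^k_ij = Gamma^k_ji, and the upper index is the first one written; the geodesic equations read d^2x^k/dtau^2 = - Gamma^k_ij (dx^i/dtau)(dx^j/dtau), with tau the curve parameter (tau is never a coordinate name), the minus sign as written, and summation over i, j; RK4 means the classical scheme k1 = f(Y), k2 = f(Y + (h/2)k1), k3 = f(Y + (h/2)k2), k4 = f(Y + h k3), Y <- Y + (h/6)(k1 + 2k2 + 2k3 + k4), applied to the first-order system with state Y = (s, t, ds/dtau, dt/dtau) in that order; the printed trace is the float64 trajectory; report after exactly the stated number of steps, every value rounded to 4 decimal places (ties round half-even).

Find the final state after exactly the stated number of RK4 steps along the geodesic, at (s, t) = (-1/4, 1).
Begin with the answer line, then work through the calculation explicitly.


Answer: s = -0.1057, t = 1.1024, ds/dtau = 0.2283, dt/dtau = 0.2134

f(Y) = (ds/dtau, dt/dtau, -Gamma^s_ij Y'^i Y'^j, -Gamma^t_ij Y'^i Y'^j) with the Gammas evaluated at the stage position; h = 0.200000; intermediate values shown to 6 dp
step 0: s = -0.2500, t = 1.0000, ds/dtau = 0.2500, dt/dtau = 0.1250
step 1:
  k1: at (s, t) = (-0.250000, 1.000000), (ds/dtau, dt/dtau) = (0.250000, 0.125000); Gamma_sss = -0.222748, Gamma_sst = 0.655907, Gamma_stt = -0.335642, Gamma_tss = -3.163405, Gamma_tst = 0.582991, Gamma_ttt = -0.069583; k1 = (0.250000, 0.125000, -0.021828, 0.162363)
  k2: at (s, t) = (-0.225000, 1.012500), (ds/dtau, dt/dtau) = (0.247817, 0.141236); Gamma_sss = -0.206199, Gamma_sst = 0.667319, Gamma_stt = -0.337406, Gamma_tss = -3.198599, Gamma_tst = 0.582308, Gamma_ttt = -0.066657; k2 = (0.247817, 0.141236, -0.027320, 0.157004)
  k3: at (s, t) = (-0.225218, 1.014124), (ds/dtau, dt/dtau) = (0.247268, 0.140700); Gamma_sss = -0.207903, Gamma_sst = 0.668664, Gamma_stt = -0.337148, Gamma_tss = -3.216243, Gamma_tst = 0.584613, Gamma_ttt = -0.067649; k3 = (0.247268, 0.140700, -0.027141, 0.157307)
  k4: at (s, t) = (-0.200546, 1.028140), (ds/dtau, dt/dtau) = (0.244572, 0.156461); Gamma_sss = -0.193287, Gamma_sst = 0.680684, Gamma_stt = -0.338212, Gamma_tss = -3.265077, Gamma_tst = 0.585570, Gamma_ttt = -0.065658; k4 = (0.244572, 0.156461, -0.032253, 0.152094)
  Y <- Y + (h/6)(k1 + 2k2 + 2k3 + k4): s = -0.2005, t = 1.0282, ds/dtau = 0.2446, dt/dtau = 0.1564
step 2:
  k1: at (s, t) = (-0.200509, 1.028178), (ds/dtau, dt/dtau) = (0.244567, 0.156436); Gamma_sss = -0.193280, Gamma_sst = 0.680715, Gamma_stt = -0.338211, Gamma_tss = -3.265318, Gamma_tst = 0.585593, Gamma_ttt = -0.065664; k1 = (0.244567, 0.156436, -0.032250, 0.152106)
  k2: at (s, t) = (-0.176052, 1.043821), (ds/dtau, dt/dtau) = (0.241342, 0.171647); Gamma_sss = -0.180645, Gamma_sst = 0.693369, Gamma_stt = -0.338544, Gamma_tss = -3.328724, Gamma_tst = 0.588284, Gamma_ttt = -0.064600; k2 = (0.241342, 0.171647, -0.036950, 0.147048)
  k3: at (s, t) = (-0.176374, 1.045342), (ds/dtau, dt/dtau) = (0.240872, 0.171141); Gamma_sss = -0.182452, Gamma_sst = 0.694577, Gamma_stt = -0.338249, Gamma_tss = -3.345849, Gamma_tst = 0.590568, Gamma_ttt = -0.065558; k3 = (0.240872, 0.171141, -0.036772, 0.147354)
  k4: at (s, t) = (-0.152334, 1.062406), (ds/dtau, dt/dtau) = (0.237212, 0.185907); Gamma_sss = -0.171979, Gamma_sst = 0.707579, Gamma_stt = -0.337809, Gamma_tss = -3.422945, Gamma_tst = 0.594943, Gamma_ttt = -0.065340; k4 = (0.237212, 0.185907, -0.041055, 0.142393)
  Y <- Y + (h/6)(k1 + 2k2 + 2k3 + k4): s = -0.1523, t = 1.0624, ds/dtau = 0.2372, dt/dtau = 0.1859
step 3:
  k1: at (s, t) = (-0.152302, 1.062442), (ds/dtau, dt/dtau) = (0.237208, 0.185879); Gamma_sss = -0.171978, Gamma_sst = 0.707605, Gamma_stt = -0.337805, Gamma_tss = -3.423180, Gamma_tst = 0.594966, Gamma_ttt = -0.065346; k1 = (0.237208, 0.185879, -0.041051, 0.142406)
  k2: at (s, t) = (-0.128581, 1.081030), (ds/dtau, dt/dtau) = (0.233103, 0.200120); Gamma_sss = -0.163732, Gamma_sst = 0.720963, Gamma_stt = -0.336574, Gamma_tss = -3.515056, Gamma_tst = 0.601133, Gamma_ttt = -0.065959; k2 = (0.233103, 0.200120, -0.044888, 0.137555)
  k3: at (s, t) = (-0.128991, 1.082454), (ds/dtau, dt/dtau) = (0.232719, 0.199635); Gamma_sss = -0.165649, Gamma_sst = 0.722043, Gamma_stt = -0.336258, Gamma_tss = -3.531899, Gamma_tst = 0.603426, Gamma_ttt = -0.066879; k3 = (0.232719, 0.199635, -0.044718, 0.137878)
  k4: at (s, t) = (-0.105758, 1.102369), (ds/dtau, dt/dtau) = (0.228265, 0.213455); Gamma_sss = -0.159790, Gamma_sst = 0.735489, Gamma_stt = -0.334233, Gamma_tss = -3.638057, Gamma_tst = 0.611367, Gamma_ttt = -0.068226; k4 = (0.228265, 0.213455, -0.048118, 0.133092)
  Y <- Y + (h/6)(k1 + 2k2 + 2k3 + k4): s = -0.1057, t = 1.1024, ds/dtau = 0.2283, dt/dtau = 0.2134
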